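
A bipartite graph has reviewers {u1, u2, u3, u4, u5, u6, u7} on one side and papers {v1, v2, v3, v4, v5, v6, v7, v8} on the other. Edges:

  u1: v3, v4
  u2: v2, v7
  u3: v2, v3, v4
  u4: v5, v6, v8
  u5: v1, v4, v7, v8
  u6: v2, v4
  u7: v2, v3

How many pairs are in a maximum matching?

6

Unit-capacity flow: source→left, listed edges, right→sink; max matching = max flow.
Augmenting path u1→v3 (+1); matched 1.
Augmenting path u2→v2 (+1); matched 2.
Augmenting path u3→v4 (+1); matched 3.
Augmenting path u4→v5 (+1); matched 4.
Augmenting path u5→v1 (+1); matched 5.
Augmenting path u6→v2→u2→v7 (+1); matched 6.
No augmenting path remains; maximum matching = 6.
König certificate: {u2, u4, u5, v2, v3, v4} is a vertex cover of size 6 (every listed pair touches it), so no matching can be larger.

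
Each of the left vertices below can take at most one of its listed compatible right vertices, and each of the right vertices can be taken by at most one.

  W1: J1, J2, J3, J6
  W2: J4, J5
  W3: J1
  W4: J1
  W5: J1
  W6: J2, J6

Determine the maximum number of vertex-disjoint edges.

4

Unit-capacity flow: source→left, listed edges, right→sink; max matching = max flow.
Augmenting path W1→J1 (+1); matched 1.
Augmenting path W2→J4 (+1); matched 2.
Augmenting path W6→J2 (+1); matched 3.
Augmenting path W3→J1→W1→J3 (+1); matched 4.
No augmenting path remains; maximum matching = 4.
König certificate: {W1, W2, W6, J1} is a vertex cover of size 4 (every listed pair touches it), so no matching can be larger.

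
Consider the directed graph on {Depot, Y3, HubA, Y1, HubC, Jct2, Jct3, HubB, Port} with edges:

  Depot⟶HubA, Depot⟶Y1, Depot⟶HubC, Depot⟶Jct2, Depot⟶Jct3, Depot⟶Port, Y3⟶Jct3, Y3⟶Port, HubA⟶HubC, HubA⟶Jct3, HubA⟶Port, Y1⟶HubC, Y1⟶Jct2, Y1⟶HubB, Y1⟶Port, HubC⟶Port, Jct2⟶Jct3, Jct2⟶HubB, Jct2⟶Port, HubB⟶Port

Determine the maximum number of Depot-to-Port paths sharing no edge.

5

Assign every edge capacity 1; by Menger, the answer equals the max flow.
Path Depot→Port (+1); total 1.
Path Depot→HubA→Port (+1); total 2.
Path Depot→Y1→Port (+1); total 3.
Path Depot→HubC→Port (+1); total 4.
Path Depot→Jct2→Port (+1); total 5.
No residual Depot→Port path; max flow = 5.
Certifying cut of size 5: {Depot→HubA, Depot→HubC, Depot→Jct2, Depot→Port, Depot→Y1}.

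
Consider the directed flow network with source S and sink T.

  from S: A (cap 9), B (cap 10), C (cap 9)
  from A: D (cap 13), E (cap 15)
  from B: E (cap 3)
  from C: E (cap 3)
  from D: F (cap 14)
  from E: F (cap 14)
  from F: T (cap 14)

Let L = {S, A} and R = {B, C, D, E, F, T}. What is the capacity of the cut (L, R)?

Edges leaving {S, A}: S→B (10), S→C (9), A→D (13), A→E (15).
Cut capacity = 10 + 9 + 13 + 15 = 47.

47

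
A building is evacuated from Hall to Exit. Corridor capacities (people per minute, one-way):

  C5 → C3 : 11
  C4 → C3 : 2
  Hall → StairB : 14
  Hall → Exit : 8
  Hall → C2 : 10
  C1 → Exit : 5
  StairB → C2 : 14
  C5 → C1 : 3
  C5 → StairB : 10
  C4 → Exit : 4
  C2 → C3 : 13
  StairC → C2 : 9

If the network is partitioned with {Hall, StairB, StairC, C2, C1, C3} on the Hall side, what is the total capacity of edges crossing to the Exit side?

Edges leaving {Hall, StairB, StairC, C2, C1, C3}: Hall→Exit (8), C1→Exit (5).
Cut capacity = 8 + 5 = 13.

13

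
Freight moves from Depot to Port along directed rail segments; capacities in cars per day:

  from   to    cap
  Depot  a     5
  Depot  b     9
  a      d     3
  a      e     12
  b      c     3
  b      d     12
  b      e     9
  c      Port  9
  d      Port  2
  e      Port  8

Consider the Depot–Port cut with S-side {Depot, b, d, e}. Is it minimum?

No — its capacity is 18, but the minimum cut has capacity 13.

Given cut capacity: 5 + 3 + 2 + 8 = 18.
Augment Depot→a→d→Port: bottleneck 2, flow now 2.
Augment Depot→a→e→Port: bottleneck 3, flow now 5.
Augment Depot→b→c→Port: bottleneck 3, flow now 8.
Augment Depot→b→e→Port: bottleneck 5, flow now 13.
No augmenting path remains; maximum flow = 13.
In the residual graph, reachable from Depot: {Depot, a, b, d, e}.
Min-cut edges: b→c (3), d→Port (2), e→Port (8); capacity 3 + 2 + 8 = 13.
Cut capacity 18 exceeds the max flow 13, so it is not minimum.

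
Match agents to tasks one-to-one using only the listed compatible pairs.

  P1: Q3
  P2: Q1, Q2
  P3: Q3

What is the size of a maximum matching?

2

Unit-capacity flow: source→left, listed edges, right→sink; max matching = max flow.
Augmenting path P1→Q3 (+1); matched 1.
Augmenting path P2→Q1 (+1); matched 2.
No augmenting path remains; maximum matching = 2.
König certificate: {P2, Q3} is a vertex cover of size 2 (every listed pair touches it), so no matching can be larger.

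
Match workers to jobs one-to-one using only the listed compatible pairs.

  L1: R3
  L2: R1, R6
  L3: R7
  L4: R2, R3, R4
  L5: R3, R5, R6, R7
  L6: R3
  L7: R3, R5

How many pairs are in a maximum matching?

6

Unit-capacity flow: source→left, listed edges, right→sink; max matching = max flow.
Augmenting path L1→R3 (+1); matched 1.
Augmenting path L2→R1 (+1); matched 2.
Augmenting path L3→R7 (+1); matched 3.
Augmenting path L4→R2 (+1); matched 4.
Augmenting path L5→R5 (+1); matched 5.
Augmenting path L7→R5→L5→R6 (+1); matched 6.
No augmenting path remains; maximum matching = 6.
König certificate: {L2, L3, L4, L5, L7, R3} is a vertex cover of size 6 (every listed pair touches it), so no matching can be larger.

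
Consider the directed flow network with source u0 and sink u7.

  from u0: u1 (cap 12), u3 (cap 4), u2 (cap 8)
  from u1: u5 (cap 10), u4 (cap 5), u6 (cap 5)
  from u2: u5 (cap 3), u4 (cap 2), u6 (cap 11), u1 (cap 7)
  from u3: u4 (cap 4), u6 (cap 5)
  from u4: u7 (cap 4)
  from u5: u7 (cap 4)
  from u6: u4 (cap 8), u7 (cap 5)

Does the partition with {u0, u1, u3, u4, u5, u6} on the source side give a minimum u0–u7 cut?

No — its capacity is 21, but the minimum cut has capacity 13.

Given cut capacity: 8 + 4 + 4 + 5 = 21.
Augment u0→u1→u4→u7: bottleneck 4, flow now 4.
Augment u0→u1→u5→u7: bottleneck 4, flow now 8.
Augment u0→u1→u6→u7: bottleneck 4, flow now 12.
Augment u0→u2→u6→u7: bottleneck 1, flow now 13.
No augmenting path remains; maximum flow = 13.
In the residual graph, reachable from u0: {u0, u1, u2, u3, u4, u5, u6}.
Min-cut edges: u4→u7 (4), u5→u7 (4), u6→u7 (5); capacity 4 + 4 + 5 = 13.
Cut capacity 21 exceeds the max flow 13, so it is not minimum.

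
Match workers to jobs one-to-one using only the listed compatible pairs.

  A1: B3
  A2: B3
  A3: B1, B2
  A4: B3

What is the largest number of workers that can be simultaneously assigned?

2

Unit-capacity flow: source→left, listed edges, right→sink; max matching = max flow.
Augmenting path A1→B3 (+1); matched 1.
Augmenting path A3→B1 (+1); matched 2.
No augmenting path remains; maximum matching = 2.
König certificate: {A3, B3} is a vertex cover of size 2 (every listed pair touches it), so no matching can be larger.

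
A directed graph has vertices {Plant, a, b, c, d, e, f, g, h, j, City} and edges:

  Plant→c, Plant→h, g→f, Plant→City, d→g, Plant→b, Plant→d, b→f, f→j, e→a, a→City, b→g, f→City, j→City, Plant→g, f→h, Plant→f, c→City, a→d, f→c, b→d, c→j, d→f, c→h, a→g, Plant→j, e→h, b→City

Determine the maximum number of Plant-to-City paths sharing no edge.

Assign every edge capacity 1; by Menger, the answer equals the max flow.
Path Plant→City (+1); total 1.
Path Plant→b→City (+1); total 2.
Path Plant→c→City (+1); total 3.
Path Plant→f→City (+1); total 4.
Path Plant→j→City (+1); total 5.
No residual Plant→City path; max flow = 5.
Certifying cut of size 5: {Plant→City, Plant→b, c→City, f→City, j→City}.

5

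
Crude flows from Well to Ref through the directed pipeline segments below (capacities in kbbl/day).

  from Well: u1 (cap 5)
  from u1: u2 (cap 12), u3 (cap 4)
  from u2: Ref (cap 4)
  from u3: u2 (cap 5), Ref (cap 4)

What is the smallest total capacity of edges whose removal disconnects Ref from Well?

5

Augment Well→u1→u2→Ref: bottleneck 4, flow now 4.
Augment Well→u1→u3→Ref: bottleneck 1, flow now 5.
No augmenting path remains; maximum flow = 5.
By max-flow min-cut, the minimum cut capacity equals the max flow.
In the residual graph, reachable from Well: {Well}.
Min-cut edges: Well→u1 (5); capacity 5 = 5.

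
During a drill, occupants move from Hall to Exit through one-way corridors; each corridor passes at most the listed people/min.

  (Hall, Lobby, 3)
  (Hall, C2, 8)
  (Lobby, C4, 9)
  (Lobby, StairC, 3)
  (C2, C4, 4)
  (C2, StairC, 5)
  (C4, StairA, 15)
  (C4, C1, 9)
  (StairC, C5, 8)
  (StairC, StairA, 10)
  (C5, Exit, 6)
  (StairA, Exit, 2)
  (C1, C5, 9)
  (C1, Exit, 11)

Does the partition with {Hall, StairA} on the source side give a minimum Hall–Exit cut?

No — its capacity is 13, but the minimum cut has capacity 11.

Given cut capacity: 3 + 8 + 2 = 13.
Augment Hall→Lobby→C4→StairA→Exit: bottleneck 2, flow now 2.
Augment Hall→Lobby→C4→C1→Exit: bottleneck 1, flow now 3.
Augment Hall→C2→C4→C1→Exit: bottleneck 4, flow now 7.
Augment Hall→C2→StairC→C5→Exit: bottleneck 4, flow now 11.
No augmenting path remains; maximum flow = 11.
In the residual graph, reachable from Hall: {Hall}.
Min-cut edges: Hall→Lobby (3), Hall→C2 (8); capacity 3 + 8 = 11.
Cut capacity 13 exceeds the max flow 11, so it is not minimum.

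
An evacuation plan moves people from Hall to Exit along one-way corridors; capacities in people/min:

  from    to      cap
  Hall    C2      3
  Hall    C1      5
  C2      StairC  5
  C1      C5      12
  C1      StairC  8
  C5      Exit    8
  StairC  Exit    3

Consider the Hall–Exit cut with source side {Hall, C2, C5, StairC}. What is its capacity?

Edges leaving {Hall, C2, C5, StairC}: Hall→C1 (5), C5→Exit (8), StairC→Exit (3).
Cut capacity = 5 + 8 + 3 = 16.

16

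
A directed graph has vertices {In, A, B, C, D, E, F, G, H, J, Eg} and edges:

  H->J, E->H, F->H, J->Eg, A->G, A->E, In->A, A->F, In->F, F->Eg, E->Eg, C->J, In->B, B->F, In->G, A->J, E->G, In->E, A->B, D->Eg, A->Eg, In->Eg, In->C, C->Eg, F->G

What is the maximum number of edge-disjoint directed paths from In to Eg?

6

Assign every edge capacity 1; by Menger, the answer equals the max flow.
Path In→Eg (+1); total 1.
Path In→A→Eg (+1); total 2.
Path In→C→Eg (+1); total 3.
Path In→E→Eg (+1); total 4.
Path In→F→Eg (+1); total 5.
Path In→B→F→H→J→Eg (+1); total 6.
No residual In→Eg path; max flow = 6.
Certifying cut of size 6: {In→A, In→B, In→C, In→E, In→Eg, In→F}.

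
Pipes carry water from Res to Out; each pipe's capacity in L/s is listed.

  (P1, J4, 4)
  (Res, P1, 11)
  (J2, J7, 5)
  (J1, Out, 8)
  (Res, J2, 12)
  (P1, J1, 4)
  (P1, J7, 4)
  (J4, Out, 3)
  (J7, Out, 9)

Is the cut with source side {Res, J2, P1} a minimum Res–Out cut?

Given cut capacity: 5 + 4 + 4 + 4 = 17.
Augment Res→J2→J7→Out: bottleneck 5, flow now 5.
Augment Res→P1→J4→Out: bottleneck 3, flow now 8.
Augment Res→P1→J1→Out: bottleneck 4, flow now 12.
Augment Res→P1→J7→Out: bottleneck 4, flow now 16.
No augmenting path remains; maximum flow = 16.
In the residual graph, reachable from Res: {Res, J2}.
Min-cut edges: Res→P1 (11), J2→J7 (5); capacity 11 + 5 = 16.
Cut capacity 17 exceeds the max flow 16, so it is not minimum.

No — its capacity is 17, but the minimum cut has capacity 16.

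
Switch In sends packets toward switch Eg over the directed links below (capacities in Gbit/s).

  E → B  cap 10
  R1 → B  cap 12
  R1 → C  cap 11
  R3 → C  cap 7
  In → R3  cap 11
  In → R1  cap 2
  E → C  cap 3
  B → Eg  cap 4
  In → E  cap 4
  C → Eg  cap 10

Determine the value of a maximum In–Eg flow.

13

Augment In→E→C→Eg: bottleneck 3, flow now 3.
Augment In→E→B→Eg: bottleneck 1, flow now 4.
Augment In→R3→C→Eg: bottleneck 7, flow now 11.
Augment In→R1→B→Eg: bottleneck 2, flow now 13.
No augmenting path remains; maximum flow = 13.
In the residual graph, reachable from In: {In, R3}.
Min-cut edges: In→E (4), In→R1 (2), R3→C (7); capacity 4 + 2 + 7 = 13.
This cut is saturated, so no flow can exceed 13.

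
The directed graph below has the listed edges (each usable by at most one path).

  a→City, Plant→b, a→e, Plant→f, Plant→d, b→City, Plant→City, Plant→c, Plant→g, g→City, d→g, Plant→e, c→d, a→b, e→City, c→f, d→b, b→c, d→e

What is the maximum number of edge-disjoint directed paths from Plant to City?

4

Assign every edge capacity 1; by Menger, the answer equals the max flow.
Path Plant→City (+1); total 1.
Path Plant→b→City (+1); total 2.
Path Plant→e→City (+1); total 3.
Path Plant→g→City (+1); total 4.
No residual Plant→City path; max flow = 4.
Certifying cut of size 4: {Plant→City, b→City, e→City, g→City}.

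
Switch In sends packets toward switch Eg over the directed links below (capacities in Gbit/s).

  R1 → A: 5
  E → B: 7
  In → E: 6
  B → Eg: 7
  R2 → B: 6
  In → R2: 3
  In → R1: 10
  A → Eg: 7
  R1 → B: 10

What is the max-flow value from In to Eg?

12

Augment In→R1→A→Eg: bottleneck 5, flow now 5.
Augment In→R1→B→Eg: bottleneck 5, flow now 10.
Augment In→R2→B→Eg: bottleneck 2, flow now 12.
No augmenting path remains; maximum flow = 12.
In the residual graph, reachable from In: {In, R1, R2, E, B}.
Min-cut edges: R1→A (5), B→Eg (7); capacity 5 + 7 = 12.
This cut is saturated, so no flow can exceed 12.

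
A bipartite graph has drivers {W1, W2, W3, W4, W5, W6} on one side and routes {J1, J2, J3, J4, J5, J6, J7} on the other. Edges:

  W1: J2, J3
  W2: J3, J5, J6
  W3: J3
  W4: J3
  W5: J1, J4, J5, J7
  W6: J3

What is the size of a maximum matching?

4

Unit-capacity flow: source→left, listed edges, right→sink; max matching = max flow.
Augmenting path W1→J2 (+1); matched 1.
Augmenting path W2→J3 (+1); matched 2.
Augmenting path W5→J1 (+1); matched 3.
Augmenting path W3→J3→W2→J5 (+1); matched 4.
No augmenting path remains; maximum matching = 4.
König certificate: {W1, W2, W5, J3} is a vertex cover of size 4 (every listed pair touches it), so no matching can be larger.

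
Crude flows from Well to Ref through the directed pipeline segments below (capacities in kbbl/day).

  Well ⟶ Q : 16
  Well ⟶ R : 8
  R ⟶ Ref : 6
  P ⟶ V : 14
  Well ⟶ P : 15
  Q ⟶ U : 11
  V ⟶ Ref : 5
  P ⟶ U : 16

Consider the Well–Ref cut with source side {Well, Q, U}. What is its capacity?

Edges leaving {Well, Q, U}: Well→P (15), Well→R (8).
Cut capacity = 15 + 8 = 23.

23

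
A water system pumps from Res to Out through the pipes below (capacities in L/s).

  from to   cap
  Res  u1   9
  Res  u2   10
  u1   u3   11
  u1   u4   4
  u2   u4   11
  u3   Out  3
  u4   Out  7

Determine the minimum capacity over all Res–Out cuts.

10

Augment Res→u1→u3→Out: bottleneck 3, flow now 3.
Augment Res→u1→u4→Out: bottleneck 4, flow now 7.
Augment Res→u2→u4→Out: bottleneck 3, flow now 10.
No augmenting path remains; maximum flow = 10.
By max-flow min-cut, the minimum cut capacity equals the max flow.
In the residual graph, reachable from Res: {Res, u1, u2, u3, u4}.
Min-cut edges: u3→Out (3), u4→Out (7); capacity 3 + 7 = 10.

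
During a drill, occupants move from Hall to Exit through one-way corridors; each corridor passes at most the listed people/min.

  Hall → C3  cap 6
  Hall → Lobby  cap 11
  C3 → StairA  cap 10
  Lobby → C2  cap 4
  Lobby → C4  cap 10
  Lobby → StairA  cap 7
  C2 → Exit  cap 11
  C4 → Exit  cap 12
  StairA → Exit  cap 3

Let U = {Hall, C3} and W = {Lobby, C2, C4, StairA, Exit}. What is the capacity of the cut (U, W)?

21

Edges leaving {Hall, C3}: Hall→Lobby (11), C3→StairA (10).
Cut capacity = 11 + 10 = 21.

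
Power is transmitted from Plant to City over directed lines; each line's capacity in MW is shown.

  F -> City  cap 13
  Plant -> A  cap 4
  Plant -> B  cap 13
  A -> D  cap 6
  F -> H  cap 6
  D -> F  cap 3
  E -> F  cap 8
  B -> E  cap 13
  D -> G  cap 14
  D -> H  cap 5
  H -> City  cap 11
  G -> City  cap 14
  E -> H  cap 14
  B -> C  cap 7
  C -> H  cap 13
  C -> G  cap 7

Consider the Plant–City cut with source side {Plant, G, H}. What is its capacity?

42

Edges leaving {Plant, G, H}: Plant→A (4), Plant→B (13), G→City (14), H→City (11).
Cut capacity = 4 + 13 + 14 + 11 = 42.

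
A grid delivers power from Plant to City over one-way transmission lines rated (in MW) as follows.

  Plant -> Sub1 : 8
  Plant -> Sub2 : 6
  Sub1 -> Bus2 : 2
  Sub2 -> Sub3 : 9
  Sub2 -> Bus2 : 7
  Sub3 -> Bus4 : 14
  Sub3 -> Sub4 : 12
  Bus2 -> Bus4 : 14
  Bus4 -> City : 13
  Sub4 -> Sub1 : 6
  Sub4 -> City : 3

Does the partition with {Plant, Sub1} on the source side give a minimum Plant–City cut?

Yes — it is a minimum cut (capacity 8).

Given cut capacity: 6 + 2 = 8.
Augment Plant→Sub1→Bus2→Bus4→City: bottleneck 2, flow now 2.
Augment Plant→Sub2→Sub3→Bus4→City: bottleneck 6, flow now 8.
No augmenting path remains; maximum flow = 8.
Cut capacity 8 equals the max flow, so it is a minimum cut.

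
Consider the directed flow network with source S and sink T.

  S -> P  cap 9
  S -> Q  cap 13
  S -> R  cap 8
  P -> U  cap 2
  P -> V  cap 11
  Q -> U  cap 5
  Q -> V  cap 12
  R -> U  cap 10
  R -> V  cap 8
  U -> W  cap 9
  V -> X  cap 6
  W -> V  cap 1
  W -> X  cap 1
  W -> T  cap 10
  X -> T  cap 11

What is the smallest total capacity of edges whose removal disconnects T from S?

Augment S→P→U→W→T: bottleneck 2, flow now 2.
Augment S→P→V→X→T: bottleneck 6, flow now 8.
Augment S→Q→U→W→T: bottleneck 5, flow now 13.
Augment S→R→U→W→T: bottleneck 2, flow now 15.
No augmenting path remains; maximum flow = 15.
By max-flow min-cut, the minimum cut capacity equals the max flow.
In the residual graph, reachable from S: {S, P, Q, R, U, V}.
Min-cut edges: U→W (9), V→X (6); capacity 9 + 6 = 15.

15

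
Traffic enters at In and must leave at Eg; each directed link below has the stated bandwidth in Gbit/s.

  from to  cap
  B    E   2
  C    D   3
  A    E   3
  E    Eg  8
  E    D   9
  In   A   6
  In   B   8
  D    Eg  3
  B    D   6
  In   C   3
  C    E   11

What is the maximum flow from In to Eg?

11

Augment In→A→E→Eg: bottleneck 3, flow now 3.
Augment In→B→D→Eg: bottleneck 3, flow now 6.
Augment In→B→E→Eg: bottleneck 2, flow now 8.
Augment In→C→E→Eg: bottleneck 3, flow now 11.
No augmenting path remains; maximum flow = 11.
In the residual graph, reachable from In: {In, A, B, D}.
Min-cut edges: In→C (3), A→E (3), B→E (2), D→Eg (3); capacity 3 + 3 + 2 + 3 = 11.
This cut is saturated, so no flow can exceed 11.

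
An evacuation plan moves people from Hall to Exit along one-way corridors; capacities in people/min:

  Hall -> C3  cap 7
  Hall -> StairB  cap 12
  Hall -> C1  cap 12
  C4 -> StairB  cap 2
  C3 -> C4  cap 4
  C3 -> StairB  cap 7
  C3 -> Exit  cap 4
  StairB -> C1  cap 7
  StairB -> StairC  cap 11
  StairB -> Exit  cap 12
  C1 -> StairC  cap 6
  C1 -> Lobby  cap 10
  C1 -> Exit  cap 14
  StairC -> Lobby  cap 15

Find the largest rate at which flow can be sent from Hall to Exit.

30

Augment Hall→C3→Exit: bottleneck 4, flow now 4.
Augment Hall→StairB→Exit: bottleneck 12, flow now 16.
Augment Hall→C1→Exit: bottleneck 12, flow now 28.
Augment Hall→C3→StairB→C1→Exit: bottleneck 2, flow now 30.
No augmenting path remains; maximum flow = 30.
In the residual graph, reachable from Hall: {Hall, C4, C3, StairB, C1, StairC, Lobby}.
Min-cut edges: C3→Exit (4), StairB→Exit (12), C1→Exit (14); capacity 4 + 12 + 14 = 30.
This cut is saturated, so no flow can exceed 30.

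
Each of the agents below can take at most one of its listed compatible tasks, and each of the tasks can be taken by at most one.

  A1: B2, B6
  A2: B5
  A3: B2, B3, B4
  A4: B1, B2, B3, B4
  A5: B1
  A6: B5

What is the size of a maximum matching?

5

Unit-capacity flow: source→left, listed edges, right→sink; max matching = max flow.
Augmenting path A1→B2 (+1); matched 1.
Augmenting path A2→B5 (+1); matched 2.
Augmenting path A3→B3 (+1); matched 3.
Augmenting path A4→B1 (+1); matched 4.
Augmenting path A5→B1→A4→B4 (+1); matched 5.
No augmenting path remains; maximum matching = 5.
König certificate: {A1, A3, A4, A5, B5} is a vertex cover of size 5 (every listed pair touches it), so no matching can be larger.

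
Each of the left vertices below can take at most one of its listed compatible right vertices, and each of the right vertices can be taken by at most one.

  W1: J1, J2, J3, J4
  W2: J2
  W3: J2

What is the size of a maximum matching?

2

Unit-capacity flow: source→left, listed edges, right→sink; max matching = max flow.
Augmenting path W1→J1 (+1); matched 1.
Augmenting path W2→J2 (+1); matched 2.
No augmenting path remains; maximum matching = 2.
König certificate: {W1, J2} is a vertex cover of size 2 (every listed pair touches it), so no matching can be larger.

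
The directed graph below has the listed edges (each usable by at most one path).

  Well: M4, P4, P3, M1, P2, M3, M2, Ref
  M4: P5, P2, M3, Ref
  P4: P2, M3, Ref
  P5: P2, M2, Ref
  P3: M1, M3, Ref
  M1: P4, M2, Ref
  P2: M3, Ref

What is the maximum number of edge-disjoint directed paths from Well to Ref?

6

Assign every edge capacity 1; by Menger, the answer equals the max flow.
Path Well→Ref (+1); total 1.
Path Well→M4→Ref (+1); total 2.
Path Well→P4→Ref (+1); total 3.
Path Well→P3→Ref (+1); total 4.
Path Well→M1→Ref (+1); total 5.
Path Well→P2→Ref (+1); total 6.
No residual Well→Ref path; max flow = 6.
Certifying cut of size 6: {Well→M1, Well→M4, Well→P2, Well→P3, Well→P4, Well→Ref}.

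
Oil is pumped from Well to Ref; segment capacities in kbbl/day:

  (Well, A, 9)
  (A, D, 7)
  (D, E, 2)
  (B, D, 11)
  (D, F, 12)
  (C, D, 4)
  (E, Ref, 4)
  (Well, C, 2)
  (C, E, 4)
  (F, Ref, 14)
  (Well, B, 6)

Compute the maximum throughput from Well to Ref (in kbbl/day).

15

Augment Well→C→E→Ref: bottleneck 2, flow now 2.
Augment Well→A→D→E→Ref: bottleneck 2, flow now 4.
Augment Well→A→D→F→Ref: bottleneck 5, flow now 9.
Augment Well→B→D→F→Ref: bottleneck 6, flow now 15.
No augmenting path remains; maximum flow = 15.
In the residual graph, reachable from Well: {Well, A}.
Min-cut edges: Well→B (6), Well→C (2), A→D (7); capacity 6 + 2 + 7 = 15.
This cut is saturated, so no flow can exceed 15.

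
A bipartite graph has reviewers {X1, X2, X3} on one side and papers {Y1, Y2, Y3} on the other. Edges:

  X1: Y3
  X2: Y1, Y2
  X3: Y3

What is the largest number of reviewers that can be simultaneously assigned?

Unit-capacity flow: source→left, listed edges, right→sink; max matching = max flow.
Augmenting path X1→Y3 (+1); matched 1.
Augmenting path X2→Y1 (+1); matched 2.
No augmenting path remains; maximum matching = 2.
König certificate: {X2, Y3} is a vertex cover of size 2 (every listed pair touches it), so no matching can be larger.

2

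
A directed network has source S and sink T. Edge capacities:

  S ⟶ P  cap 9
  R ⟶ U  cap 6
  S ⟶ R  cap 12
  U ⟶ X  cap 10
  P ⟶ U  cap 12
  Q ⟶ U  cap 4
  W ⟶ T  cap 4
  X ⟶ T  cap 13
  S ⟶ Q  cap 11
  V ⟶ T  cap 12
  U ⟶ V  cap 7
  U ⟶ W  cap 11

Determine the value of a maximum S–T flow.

Augment S→P→U→V→T: bottleneck 7, flow now 7.
Augment S→P→U→W→T: bottleneck 2, flow now 9.
Augment S→Q→U→W→T: bottleneck 2, flow now 11.
Augment S→Q→U→X→T: bottleneck 2, flow now 13.
Augment S→R→U→X→T: bottleneck 6, flow now 19.
No augmenting path remains; maximum flow = 19.
In the residual graph, reachable from S: {S, Q, R}.
Min-cut edges: S→P (9), Q→U (4), R→U (6); capacity 9 + 4 + 6 = 19.
This cut is saturated, so no flow can exceed 19.

19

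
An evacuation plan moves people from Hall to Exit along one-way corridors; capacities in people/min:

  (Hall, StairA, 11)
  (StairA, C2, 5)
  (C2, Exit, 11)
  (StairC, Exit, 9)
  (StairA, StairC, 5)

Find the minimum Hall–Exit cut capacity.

Augment Hall→StairA→C2→Exit: bottleneck 5, flow now 5.
Augment Hall→StairA→StairC→Exit: bottleneck 5, flow now 10.
No augmenting path remains; maximum flow = 10.
By max-flow min-cut, the minimum cut capacity equals the max flow.
In the residual graph, reachable from Hall: {Hall, StairA}.
Min-cut edges: StairA→C2 (5), StairA→StairC (5); capacity 5 + 5 = 10.

10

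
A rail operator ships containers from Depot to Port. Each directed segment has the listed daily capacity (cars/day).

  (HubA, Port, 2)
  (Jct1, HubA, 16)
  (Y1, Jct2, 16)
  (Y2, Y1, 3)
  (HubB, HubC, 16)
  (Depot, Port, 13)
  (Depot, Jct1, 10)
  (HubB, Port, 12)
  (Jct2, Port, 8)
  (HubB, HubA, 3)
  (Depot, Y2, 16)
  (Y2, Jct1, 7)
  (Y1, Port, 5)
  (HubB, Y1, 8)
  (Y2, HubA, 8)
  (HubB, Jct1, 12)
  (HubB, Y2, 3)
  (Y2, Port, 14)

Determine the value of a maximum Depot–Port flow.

Augment Depot→Port: bottleneck 13, flow now 13.
Augment Depot→Y2→Port: bottleneck 14, flow now 27.
Augment Depot→Y2→Y1→Port: bottleneck 2, flow now 29.
Augment Depot→Jct1→HubA→Port: bottleneck 2, flow now 31.
No augmenting path remains; maximum flow = 31.
In the residual graph, reachable from Depot: {Depot, Jct1, HubA}.
Min-cut edges: Depot→Y2 (16), Depot→Port (13), HubA→Port (2); capacity 16 + 13 + 2 = 31.
This cut is saturated, so no flow can exceed 31.

31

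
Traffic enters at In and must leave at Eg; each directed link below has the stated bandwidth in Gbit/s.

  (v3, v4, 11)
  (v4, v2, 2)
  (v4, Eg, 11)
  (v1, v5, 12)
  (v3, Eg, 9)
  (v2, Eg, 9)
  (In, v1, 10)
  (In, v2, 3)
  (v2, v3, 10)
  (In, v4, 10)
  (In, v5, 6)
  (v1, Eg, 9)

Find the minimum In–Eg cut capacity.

22

Augment In→v1→Eg: bottleneck 9, flow now 9.
Augment In→v2→Eg: bottleneck 3, flow now 12.
Augment In→v4→Eg: bottleneck 10, flow now 22.
No augmenting path remains; maximum flow = 22.
By max-flow min-cut, the minimum cut capacity equals the max flow.
In the residual graph, reachable from In: {In, v1, v5}.
Min-cut edges: In→v2 (3), In→v4 (10), v1→Eg (9); capacity 3 + 10 + 9 = 22.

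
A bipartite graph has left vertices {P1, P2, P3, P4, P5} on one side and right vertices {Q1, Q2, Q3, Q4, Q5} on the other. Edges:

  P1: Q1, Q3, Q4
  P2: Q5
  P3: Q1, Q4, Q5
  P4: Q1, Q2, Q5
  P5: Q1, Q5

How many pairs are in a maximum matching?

5

Unit-capacity flow: source→left, listed edges, right→sink; max matching = max flow.
Augmenting path P1→Q1 (+1); matched 1.
Augmenting path P2→Q5 (+1); matched 2.
Augmenting path P3→Q4 (+1); matched 3.
Augmenting path P4→Q2 (+1); matched 4.
Augmenting path P5→Q1→P1→Q3 (+1); matched 5.
No augmenting path remains; maximum matching = 5.
König certificate: {P1, P2, P3, P4, P5} is a vertex cover of size 5 (every listed pair touches it), so no matching can be larger.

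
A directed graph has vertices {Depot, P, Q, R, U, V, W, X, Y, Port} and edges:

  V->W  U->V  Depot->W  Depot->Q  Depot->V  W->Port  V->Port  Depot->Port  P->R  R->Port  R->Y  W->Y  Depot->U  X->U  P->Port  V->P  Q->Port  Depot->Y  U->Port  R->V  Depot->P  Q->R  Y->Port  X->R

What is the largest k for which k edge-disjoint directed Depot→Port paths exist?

Assign every edge capacity 1; by Menger, the answer equals the max flow.
Path Depot→Port (+1); total 1.
Path Depot→P→Port (+1); total 2.
Path Depot→Q→Port (+1); total 3.
Path Depot→U→Port (+1); total 4.
Path Depot→V→Port (+1); total 5.
Path Depot→W→Port (+1); total 6.
Path Depot→Y→Port (+1); total 7.
No residual Depot→Port path; max flow = 7.
Certifying cut of size 7: {Depot→P, Depot→Port, Depot→Q, Depot→U, Depot→V, Depot→W, Depot→Y}.

7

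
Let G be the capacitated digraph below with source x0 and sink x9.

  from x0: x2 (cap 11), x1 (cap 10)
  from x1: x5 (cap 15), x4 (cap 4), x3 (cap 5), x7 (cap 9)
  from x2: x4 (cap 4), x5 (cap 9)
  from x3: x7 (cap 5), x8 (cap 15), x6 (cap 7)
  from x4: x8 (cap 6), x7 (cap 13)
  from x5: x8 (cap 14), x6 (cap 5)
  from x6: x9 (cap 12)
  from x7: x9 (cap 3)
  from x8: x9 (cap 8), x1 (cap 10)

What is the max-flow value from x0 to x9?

Augment x0→x1→x7→x9: bottleneck 3, flow now 3.
Augment x0→x1→x3→x6→x9: bottleneck 5, flow now 8.
Augment x0→x1→x4→x8→x9: bottleneck 2, flow now 10.
Augment x0→x2→x4→x8→x9: bottleneck 4, flow now 14.
Augment x0→x2→x5→x6→x9: bottleneck 5, flow now 19.
Augment x0→x2→x5→x8→x9: bottleneck 2, flow now 21.
No augmenting path remains; maximum flow = 21.
In the residual graph, reachable from x0: {x0}.
Min-cut edges: x0→x1 (10), x0→x2 (11); capacity 10 + 11 = 21.
This cut is saturated, so no flow can exceed 21.

21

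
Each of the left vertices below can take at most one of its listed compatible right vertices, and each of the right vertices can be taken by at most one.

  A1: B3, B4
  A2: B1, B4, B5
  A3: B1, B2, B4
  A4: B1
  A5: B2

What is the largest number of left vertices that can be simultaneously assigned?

5

Unit-capacity flow: source→left, listed edges, right→sink; max matching = max flow.
Augmenting path A1→B3 (+1); matched 1.
Augmenting path A2→B1 (+1); matched 2.
Augmenting path A3→B2 (+1); matched 3.
Augmenting path A4→B1→A2→B4 (+1); matched 4.
Augmenting path A5→B2→A3→B4→A2→B5 (+1); matched 5.
No augmenting path remains; maximum matching = 5.
König certificate: {A1, A2, A3, A4, A5} is a vertex cover of size 5 (every listed pair touches it), so no matching can be larger.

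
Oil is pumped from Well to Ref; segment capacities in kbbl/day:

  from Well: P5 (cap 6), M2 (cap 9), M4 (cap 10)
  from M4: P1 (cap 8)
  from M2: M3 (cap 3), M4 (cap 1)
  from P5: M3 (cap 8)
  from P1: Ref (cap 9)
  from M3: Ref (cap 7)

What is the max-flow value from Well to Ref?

Augment Well→M4→P1→Ref: bottleneck 8, flow now 8.
Augment Well→M2→M3→Ref: bottleneck 3, flow now 11.
Augment Well→P5→M3→Ref: bottleneck 4, flow now 15.
No augmenting path remains; maximum flow = 15.
In the residual graph, reachable from Well: {Well, M4, M2, P5, M3}.
Min-cut edges: M4→P1 (8), M3→Ref (7); capacity 8 + 7 = 15.
This cut is saturated, so no flow can exceed 15.

15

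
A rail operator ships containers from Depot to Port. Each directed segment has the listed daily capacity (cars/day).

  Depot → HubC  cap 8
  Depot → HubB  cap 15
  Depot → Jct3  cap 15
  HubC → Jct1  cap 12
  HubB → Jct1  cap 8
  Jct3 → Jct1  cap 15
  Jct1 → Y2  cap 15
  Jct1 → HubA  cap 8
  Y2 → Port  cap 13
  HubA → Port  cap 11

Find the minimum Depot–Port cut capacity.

21

Augment Depot→HubC→Jct1→Y2→Port: bottleneck 8, flow now 8.
Augment Depot→HubB→Jct1→Y2→Port: bottleneck 5, flow now 13.
Augment Depot→HubB→Jct1→HubA→Port: bottleneck 3, flow now 16.
Augment Depot→Jct3→Jct1→HubA→Port: bottleneck 5, flow now 21.
No augmenting path remains; maximum flow = 21.
By max-flow min-cut, the minimum cut capacity equals the max flow.
In the residual graph, reachable from Depot: {Depot, HubC, HubB, Jct3, Jct1, Y2}.
Min-cut edges: Jct1→HubA (8), Y2→Port (13); capacity 8 + 13 = 21.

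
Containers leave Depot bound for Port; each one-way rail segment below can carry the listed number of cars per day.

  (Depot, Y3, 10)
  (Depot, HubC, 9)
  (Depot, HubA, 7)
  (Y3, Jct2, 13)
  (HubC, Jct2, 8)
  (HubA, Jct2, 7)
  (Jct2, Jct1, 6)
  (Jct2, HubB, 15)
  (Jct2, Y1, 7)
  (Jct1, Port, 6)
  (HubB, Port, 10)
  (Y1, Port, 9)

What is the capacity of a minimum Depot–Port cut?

23

Augment Depot→Y3→Jct2→Jct1→Port: bottleneck 6, flow now 6.
Augment Depot→Y3→Jct2→HubB→Port: bottleneck 4, flow now 10.
Augment Depot→HubC→Jct2→HubB→Port: bottleneck 6, flow now 16.
Augment Depot→HubC→Jct2→Y1→Port: bottleneck 2, flow now 18.
Augment Depot→HubA→Jct2→Y1→Port: bottleneck 5, flow now 23.
No augmenting path remains; maximum flow = 23.
By max-flow min-cut, the minimum cut capacity equals the max flow.
In the residual graph, reachable from Depot: {Depot, Y3, HubC, HubA, Jct2, HubB}.
Min-cut edges: Jct2→Jct1 (6), Jct2→Y1 (7), HubB→Port (10); capacity 6 + 7 + 10 = 23.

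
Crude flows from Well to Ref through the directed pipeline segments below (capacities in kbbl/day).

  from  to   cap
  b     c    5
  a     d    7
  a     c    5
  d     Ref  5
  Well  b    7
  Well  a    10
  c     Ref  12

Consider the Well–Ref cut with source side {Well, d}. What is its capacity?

22

Edges leaving {Well, d}: Well→a (10), Well→b (7), d→Ref (5).
Cut capacity = 10 + 7 + 5 = 22.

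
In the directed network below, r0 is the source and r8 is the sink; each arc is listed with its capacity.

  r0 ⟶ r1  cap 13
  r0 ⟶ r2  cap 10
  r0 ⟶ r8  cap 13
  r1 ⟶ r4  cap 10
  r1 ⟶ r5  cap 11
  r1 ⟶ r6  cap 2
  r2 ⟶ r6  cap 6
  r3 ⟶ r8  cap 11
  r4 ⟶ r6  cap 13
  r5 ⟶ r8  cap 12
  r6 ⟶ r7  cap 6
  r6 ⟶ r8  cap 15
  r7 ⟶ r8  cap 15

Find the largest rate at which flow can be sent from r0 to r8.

32

Augment r0→r8: bottleneck 13, flow now 13.
Augment r0→r1→r5→r8: bottleneck 11, flow now 24.
Augment r0→r1→r6→r8: bottleneck 2, flow now 26.
Augment r0→r2→r6→r8: bottleneck 6, flow now 32.
No augmenting path remains; maximum flow = 32.
In the residual graph, reachable from r0: {r0, r2}.
Min-cut edges: r0→r1 (13), r0→r8 (13), r2→r6 (6); capacity 13 + 13 + 6 = 32.
This cut is saturated, so no flow can exceed 32.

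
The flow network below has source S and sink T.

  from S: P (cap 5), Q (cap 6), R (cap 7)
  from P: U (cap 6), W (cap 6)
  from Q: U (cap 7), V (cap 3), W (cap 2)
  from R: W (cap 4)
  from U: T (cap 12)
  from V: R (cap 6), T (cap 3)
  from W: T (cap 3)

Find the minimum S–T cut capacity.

14

Augment S→P→U→T: bottleneck 5, flow now 5.
Augment S→Q→U→T: bottleneck 6, flow now 11.
Augment S→R→W→T: bottleneck 3, flow now 14.
No augmenting path remains; maximum flow = 14.
By max-flow min-cut, the minimum cut capacity equals the max flow.
In the residual graph, reachable from S: {S, R, W}.
Min-cut edges: S→P (5), S→Q (6), W→T (3); capacity 5 + 6 + 3 = 14.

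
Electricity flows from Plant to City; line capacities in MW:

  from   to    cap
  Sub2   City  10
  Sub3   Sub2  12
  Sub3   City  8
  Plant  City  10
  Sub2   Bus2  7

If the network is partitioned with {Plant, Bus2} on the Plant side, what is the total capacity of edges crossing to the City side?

Edges leaving {Plant, Bus2}: Plant→City (10).
Cut capacity = 10 = 10.

10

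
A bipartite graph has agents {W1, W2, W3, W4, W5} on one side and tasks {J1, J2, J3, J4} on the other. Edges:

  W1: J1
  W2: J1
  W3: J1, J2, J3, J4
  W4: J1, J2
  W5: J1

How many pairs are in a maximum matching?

Unit-capacity flow: source→left, listed edges, right→sink; max matching = max flow.
Augmenting path W1→J1 (+1); matched 1.
Augmenting path W3→J2 (+1); matched 2.
Augmenting path W4→J2→W3→J3 (+1); matched 3.
No augmenting path remains; maximum matching = 3.
König certificate: {W3, W4, J1} is a vertex cover of size 3 (every listed pair touches it), so no matching can be larger.

3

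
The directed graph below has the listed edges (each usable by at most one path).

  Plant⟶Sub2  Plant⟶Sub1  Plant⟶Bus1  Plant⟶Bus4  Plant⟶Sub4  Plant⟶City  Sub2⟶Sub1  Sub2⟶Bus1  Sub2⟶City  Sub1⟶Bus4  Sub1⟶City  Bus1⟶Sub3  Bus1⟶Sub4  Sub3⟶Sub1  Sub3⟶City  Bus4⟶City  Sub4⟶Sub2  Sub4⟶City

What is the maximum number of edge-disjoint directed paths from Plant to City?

6

Assign every edge capacity 1; by Menger, the answer equals the max flow.
Path Plant→City (+1); total 1.
Path Plant→Sub2→City (+1); total 2.
Path Plant→Sub1→City (+1); total 3.
Path Plant→Bus4→City (+1); total 4.
Path Plant→Sub4→City (+1); total 5.
Path Plant→Bus1→Sub3→City (+1); total 6.
No residual Plant→City path; max flow = 6.
Certifying cut of size 6: {Plant→Bus1, Plant→Bus4, Plant→City, Plant→Sub1, Plant→Sub2, Plant→Sub4}.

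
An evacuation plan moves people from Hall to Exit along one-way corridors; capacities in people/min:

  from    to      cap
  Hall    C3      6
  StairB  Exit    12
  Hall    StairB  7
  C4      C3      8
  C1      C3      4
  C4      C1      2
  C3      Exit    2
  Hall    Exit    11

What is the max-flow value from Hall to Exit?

20

Augment Hall→Exit: bottleneck 11, flow now 11.
Augment Hall→StairB→Exit: bottleneck 7, flow now 18.
Augment Hall→C3→Exit: bottleneck 2, flow now 20.
No augmenting path remains; maximum flow = 20.
In the residual graph, reachable from Hall: {Hall, C3}.
Min-cut edges: Hall→StairB (7), Hall→Exit (11), C3→Exit (2); capacity 7 + 11 + 2 = 20.
This cut is saturated, so no flow can exceed 20.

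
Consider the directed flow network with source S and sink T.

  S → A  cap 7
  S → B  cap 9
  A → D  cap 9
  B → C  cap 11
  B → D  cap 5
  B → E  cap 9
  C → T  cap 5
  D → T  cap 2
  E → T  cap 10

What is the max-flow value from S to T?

11

Augment S→A→D→T: bottleneck 2, flow now 2.
Augment S→B→C→T: bottleneck 5, flow now 7.
Augment S→B→E→T: bottleneck 4, flow now 11.
No augmenting path remains; maximum flow = 11.
In the residual graph, reachable from S: {S, A, D}.
Min-cut edges: S→B (9), D→T (2); capacity 9 + 2 = 11.
This cut is saturated, so no flow can exceed 11.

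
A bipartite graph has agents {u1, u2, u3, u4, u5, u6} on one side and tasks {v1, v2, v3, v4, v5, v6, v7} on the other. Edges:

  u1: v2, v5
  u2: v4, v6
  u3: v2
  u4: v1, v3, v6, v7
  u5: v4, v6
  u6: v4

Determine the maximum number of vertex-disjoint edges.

Unit-capacity flow: source→left, listed edges, right→sink; max matching = max flow.
Augmenting path u1→v2 (+1); matched 1.
Augmenting path u2→v4 (+1); matched 2.
Augmenting path u4→v1 (+1); matched 3.
Augmenting path u5→v6 (+1); matched 4.
Augmenting path u3→v2→u1→v5 (+1); matched 5.
No augmenting path remains; maximum matching = 5.
König certificate: {u1, u3, u4, v4, v6} is a vertex cover of size 5 (every listed pair touches it), so no matching can be larger.

5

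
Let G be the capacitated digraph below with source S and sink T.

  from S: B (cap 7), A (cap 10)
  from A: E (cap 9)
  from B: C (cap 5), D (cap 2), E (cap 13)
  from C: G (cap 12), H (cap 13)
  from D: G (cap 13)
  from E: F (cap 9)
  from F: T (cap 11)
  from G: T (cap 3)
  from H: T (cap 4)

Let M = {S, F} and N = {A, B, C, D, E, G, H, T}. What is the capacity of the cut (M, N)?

28

Edges leaving {S, F}: S→A (10), S→B (7), F→T (11).
Cut capacity = 10 + 7 + 11 = 28.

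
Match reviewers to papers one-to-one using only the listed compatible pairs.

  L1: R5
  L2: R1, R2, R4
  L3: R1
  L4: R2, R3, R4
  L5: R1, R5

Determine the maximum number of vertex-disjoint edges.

Unit-capacity flow: source→left, listed edges, right→sink; max matching = max flow.
Augmenting path L1→R5 (+1); matched 1.
Augmenting path L2→R1 (+1); matched 2.
Augmenting path L4→R2 (+1); matched 3.
Augmenting path L3→R1→L2→R4 (+1); matched 4.
No augmenting path remains; maximum matching = 4.
König certificate: {L2, L4, R1, R5} is a vertex cover of size 4 (every listed pair touches it), so no matching can be larger.

4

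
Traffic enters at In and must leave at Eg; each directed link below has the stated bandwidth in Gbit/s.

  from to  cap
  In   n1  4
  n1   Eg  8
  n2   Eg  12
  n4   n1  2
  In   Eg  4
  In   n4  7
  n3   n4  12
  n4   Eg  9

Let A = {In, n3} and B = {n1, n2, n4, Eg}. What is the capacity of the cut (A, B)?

27

Edges leaving {In, n3}: In→n1 (4), In→n4 (7), In→Eg (4), n3→n4 (12).
Cut capacity = 4 + 7 + 4 + 12 = 27.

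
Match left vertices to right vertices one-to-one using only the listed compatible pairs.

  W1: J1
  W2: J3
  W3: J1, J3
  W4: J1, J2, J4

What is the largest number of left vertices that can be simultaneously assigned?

3

Unit-capacity flow: source→left, listed edges, right→sink; max matching = max flow.
Augmenting path W1→J1 (+1); matched 1.
Augmenting path W2→J3 (+1); matched 2.
Augmenting path W4→J2 (+1); matched 3.
No augmenting path remains; maximum matching = 3.
König certificate: {W4, J1, J3} is a vertex cover of size 3 (every listed pair touches it), so no matching can be larger.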